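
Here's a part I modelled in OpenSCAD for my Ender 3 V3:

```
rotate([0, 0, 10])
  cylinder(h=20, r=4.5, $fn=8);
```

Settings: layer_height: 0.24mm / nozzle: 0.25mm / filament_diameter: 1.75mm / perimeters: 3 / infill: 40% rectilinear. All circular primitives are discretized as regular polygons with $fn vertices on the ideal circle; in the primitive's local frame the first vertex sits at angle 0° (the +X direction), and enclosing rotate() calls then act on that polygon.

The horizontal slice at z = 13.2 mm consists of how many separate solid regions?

At z = 13.2 mm: the r=4.5 cylinder contributes a regular 8-gon of circumradius 4.5; (rotated 10° about Z; rotation is an isometry so areas/perimeters/island counts are preserved). The result has 1 disconnected region.

1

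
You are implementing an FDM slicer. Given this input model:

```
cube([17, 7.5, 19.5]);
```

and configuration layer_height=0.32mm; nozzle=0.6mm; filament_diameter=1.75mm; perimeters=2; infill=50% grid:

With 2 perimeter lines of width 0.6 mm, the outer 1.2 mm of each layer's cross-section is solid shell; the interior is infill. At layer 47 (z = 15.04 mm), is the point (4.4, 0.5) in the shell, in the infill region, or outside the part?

At z = 15.04 mm: the cube (footprint 17×7.5) is included at this height. Overall, the cross-section is a single solid region. The nearest boundary edge runs (0.00, 0.00)→(17.00, 0.00); distance from the point to it = 0.50 mm. The point is inside the cross-section, 0.50 mm from the nearest boundary — within the 1.2 mm shell band (2 × 0.6).

shell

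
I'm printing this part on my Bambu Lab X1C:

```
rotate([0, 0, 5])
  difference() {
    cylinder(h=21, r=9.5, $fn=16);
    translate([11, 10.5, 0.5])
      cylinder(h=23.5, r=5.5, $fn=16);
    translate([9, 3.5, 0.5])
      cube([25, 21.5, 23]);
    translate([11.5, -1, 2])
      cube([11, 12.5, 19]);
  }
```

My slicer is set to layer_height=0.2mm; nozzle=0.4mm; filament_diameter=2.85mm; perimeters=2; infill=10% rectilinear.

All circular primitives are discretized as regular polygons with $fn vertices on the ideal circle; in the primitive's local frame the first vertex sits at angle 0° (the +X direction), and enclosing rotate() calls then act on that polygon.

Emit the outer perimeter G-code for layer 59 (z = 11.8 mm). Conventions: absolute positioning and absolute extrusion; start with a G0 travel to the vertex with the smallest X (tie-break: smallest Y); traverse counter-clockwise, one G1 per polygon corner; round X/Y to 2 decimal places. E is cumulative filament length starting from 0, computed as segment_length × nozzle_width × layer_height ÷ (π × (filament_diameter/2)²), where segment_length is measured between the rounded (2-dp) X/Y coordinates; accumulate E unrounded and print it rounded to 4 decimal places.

At z = 11.8 mm: the r=9.5 cylinder gives a regular 16-gon of circumradius 9.5 (constant along its height); the r=5.5 cylinder at (11, 10.5) contributes a regular 16-gon of circumradius 5.5; the 25×21.5 cube at (9, 3.5) contributes its full rectangle; the cube at (11.5, -1) (footprint 11×12.5) is included at this height; Taking the first minus the rest: starting from the r=9.5 cylinder, the r=5.5 cylinder at (11, 10.5) misses the remaining region (no effect); the 25×21.5 cube at (9, 3.5) misses the remaining region (no effect); the 11×12.5 cube at (11.5, -1) misses the remaining region (no effect) — 1 connected region; (rotated 5° about Z; rotation is an isometry so areas/perimeters/island counts are preserved). The outline is a single polygon with 16 vertices. Extrusion per mm of travel: 0.4 × 0.2 / (π × 1.425²) = 0.012540. Accumulating E over each segment gives final E = 0.7439.

G0 X-9.46 Y-0.83 Z11.80
G1 X-8.43 Y-4.39 E0.0465
G1 X-6.11 Y-7.28 E0.0929
G1 X-2.86 Y-9.06 E0.1394
G1 X0.83 Y-9.46 E0.1860
G1 X4.39 Y-8.43 E0.2324
G1 X7.28 Y-6.11 E0.2789
G1 X9.06 Y-2.86 E0.3254
G1 X9.46 Y0.83 E0.3719
G1 X8.43 Y4.39 E0.4184
G1 X6.11 Y7.28 E0.4649
G1 X2.86 Y9.06 E0.5113
G1 X-0.83 Y9.46 E0.5579
G1 X-4.39 Y8.43 E0.6044
G1 X-7.28 Y6.11 E0.6508
G1 X-9.06 Y2.86 E0.6973
G1 X-9.46 Y-0.83 E0.7439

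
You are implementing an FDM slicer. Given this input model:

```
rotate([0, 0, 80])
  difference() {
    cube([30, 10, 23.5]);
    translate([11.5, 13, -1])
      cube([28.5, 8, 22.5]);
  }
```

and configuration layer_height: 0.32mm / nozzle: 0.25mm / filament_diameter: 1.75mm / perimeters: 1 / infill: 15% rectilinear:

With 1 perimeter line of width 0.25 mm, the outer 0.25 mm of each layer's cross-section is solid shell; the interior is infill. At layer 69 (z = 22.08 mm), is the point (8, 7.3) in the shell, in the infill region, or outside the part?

outside

At z = 22.08 mm: the cube (footprint 30×10) is included at this height; the cube at (11.5, 13) is absent (z outside [-1, 21.5]); Taking the first minus the rest: none of the subtracted shapes is present at this height, so the 30×10 cube is unchanged — 1 connected region; (rotated 80° about Z; rotation is an isometry so areas/perimeters/island counts are preserved). Overall, the cross-section is a single solid region. Undo the 80° rotation: the query point maps to (8.578, -6.611) in the un-rotated model frame. The nearest boundary edge runs (0.00, 0.00)→(30.00, 0.00); distance from the point to it = 6.61 mm. The point is not inside any of the regions above, so it lies outside the cross-section (6.61 mm from the nearest boundary).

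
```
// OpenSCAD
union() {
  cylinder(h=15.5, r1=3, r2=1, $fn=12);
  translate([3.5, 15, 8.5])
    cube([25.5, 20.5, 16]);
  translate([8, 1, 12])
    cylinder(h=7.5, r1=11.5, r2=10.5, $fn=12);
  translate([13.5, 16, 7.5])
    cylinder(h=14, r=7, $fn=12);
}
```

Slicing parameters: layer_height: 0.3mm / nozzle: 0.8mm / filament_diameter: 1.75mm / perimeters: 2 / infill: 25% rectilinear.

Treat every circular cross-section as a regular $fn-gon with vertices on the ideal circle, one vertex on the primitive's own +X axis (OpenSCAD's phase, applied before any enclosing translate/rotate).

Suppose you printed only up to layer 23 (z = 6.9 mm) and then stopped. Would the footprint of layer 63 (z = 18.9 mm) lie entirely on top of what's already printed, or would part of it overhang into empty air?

Compare the two slices. At z = 6.9: the cone (r1=3→r2=1) has section circumradius 2.110 here — a regular 12-gon (area = (12/2)·2.110²·sin(360°/12) = 13.35 mm²); the cube at (3.5, 15) is absent (z outside [8.5, 24.5]); the cone at (8, 1) is not intersected at this z (z outside [12, 19.5]); the cylinder at (13.5, 16) is not intersected at this z (z outside [7.5, 21.5]); Merging all regions: only the cone is present, so the union is just that shape — area = 13.35 mm². At z = 18.9: the cone is not intersected at this z (z outside [0, 15.5]); the 25.5×20.5 cube at (3.5, 15) contributes its full rectangle (area 522.75 mm²); the cone at (8, 1): at t=0.920 of its height the radius interpolates to r₁+(r₂−r₁)t = 10.580, giving a regular 12-gon of that circumradius (area = (12/2)·10.580²·sin(360°/12) = 335.81 mm²); the cylinder at (13.5, 16): section is a regular 12-gon, circumradius r=7 (area = (12/2)·7.000²·sin(360°/12) = 147.00 mm²); Taking the union: the regions partially overlap — summed areas 1005.56 mm² minus the doubly-counted overlap 92.28 mm² gives 913.28 mm² — area = 913.28 mm². Checking containment: at z = 18.9 the cross-section extends beyond the z = 6.9 cross-section by about 899.93 mm².

part overhangs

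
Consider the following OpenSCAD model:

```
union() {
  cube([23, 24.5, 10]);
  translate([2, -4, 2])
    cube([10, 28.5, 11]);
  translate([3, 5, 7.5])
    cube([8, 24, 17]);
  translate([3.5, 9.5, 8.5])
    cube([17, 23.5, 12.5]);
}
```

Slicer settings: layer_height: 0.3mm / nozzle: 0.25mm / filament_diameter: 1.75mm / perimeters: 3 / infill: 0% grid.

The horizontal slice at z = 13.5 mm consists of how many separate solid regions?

At z = 13.5 mm: the cube does not reach this height (z outside [0, 10]); the cube at (2, -4) is absent (z outside [2, 13]); the cube at (3, 5) (footprint 8×24) is included at this height; the cube at (3.5, 9.5) is present — its section is the full 17×23.5 rectangle; Merging all regions: the regions partially overlap (shared area 146.25 mm²), so overlapping operands fuse into one piece — 1 connected region. The result has 1 disconnected region.

1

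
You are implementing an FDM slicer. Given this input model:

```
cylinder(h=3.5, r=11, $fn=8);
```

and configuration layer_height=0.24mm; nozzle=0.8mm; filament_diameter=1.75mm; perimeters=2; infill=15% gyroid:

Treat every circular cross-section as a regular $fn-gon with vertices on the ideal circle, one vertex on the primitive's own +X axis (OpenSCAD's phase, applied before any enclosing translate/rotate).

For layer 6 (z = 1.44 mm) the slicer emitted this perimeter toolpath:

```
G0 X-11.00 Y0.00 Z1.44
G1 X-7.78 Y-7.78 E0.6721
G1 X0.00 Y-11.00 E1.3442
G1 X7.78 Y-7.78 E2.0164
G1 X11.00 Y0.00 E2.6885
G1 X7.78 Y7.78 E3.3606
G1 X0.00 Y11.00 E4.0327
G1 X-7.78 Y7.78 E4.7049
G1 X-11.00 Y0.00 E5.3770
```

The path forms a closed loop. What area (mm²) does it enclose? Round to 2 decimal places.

342.32 mm²

Apply the shoelace formula to the sequence of (X, Y) vertices; enclosed area = 342.32 mm².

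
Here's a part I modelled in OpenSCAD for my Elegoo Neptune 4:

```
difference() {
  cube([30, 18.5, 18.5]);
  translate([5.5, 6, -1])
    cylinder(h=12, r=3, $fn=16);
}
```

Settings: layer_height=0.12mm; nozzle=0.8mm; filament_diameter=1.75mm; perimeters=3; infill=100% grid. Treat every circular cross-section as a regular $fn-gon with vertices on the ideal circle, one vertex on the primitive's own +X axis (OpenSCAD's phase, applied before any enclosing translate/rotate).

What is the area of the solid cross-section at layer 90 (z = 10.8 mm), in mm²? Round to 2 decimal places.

527.45 mm²

At z = 10.8 mm: the 30×18.5 cube contributes its full rectangle (area 555.00 mm²); the r=3 cylinder at (5.5, 6) contributes a regular 16-gon of circumradius 3 (area = (16/2)·3.000²·sin(360°/16) = 27.55 mm²); Taking the first minus the rest: starting from the 30×18.5 cube (555.00 mm²), the r=3 cylinder at (5.5, 6) lies wholly inside it (removes its full 27.55 mm² and its 18.73 mm outline becomes a hole wall) — area = 527.45 mm². Overall, the cross-section is one region with 1 hole. Net area = 527.45 mm².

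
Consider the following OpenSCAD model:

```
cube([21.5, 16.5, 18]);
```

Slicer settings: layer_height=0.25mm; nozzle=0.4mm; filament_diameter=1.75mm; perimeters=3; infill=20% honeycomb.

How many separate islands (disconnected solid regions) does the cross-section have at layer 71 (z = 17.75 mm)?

1

At z = 17.75 mm: the cube (footprint 21.5×16.5) is included at this height. Overall, the cross-section is a single solid region. Island count = 1.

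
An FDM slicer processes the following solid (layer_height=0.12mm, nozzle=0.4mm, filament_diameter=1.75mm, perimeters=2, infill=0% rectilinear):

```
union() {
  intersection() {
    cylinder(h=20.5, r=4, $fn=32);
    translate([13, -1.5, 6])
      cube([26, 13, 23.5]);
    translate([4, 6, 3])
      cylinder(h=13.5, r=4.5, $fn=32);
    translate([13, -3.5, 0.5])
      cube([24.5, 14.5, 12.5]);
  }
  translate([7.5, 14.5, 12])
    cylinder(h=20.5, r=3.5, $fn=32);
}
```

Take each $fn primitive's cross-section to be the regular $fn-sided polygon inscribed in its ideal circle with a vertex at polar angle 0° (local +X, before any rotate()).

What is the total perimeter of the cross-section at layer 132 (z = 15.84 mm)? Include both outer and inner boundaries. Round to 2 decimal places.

21.96 mm

At z = 15.84 mm: the r=4 cylinder gives a regular 32-gon of circumradius 4 (constant along its height) (perimeter = 2·32·4.000·sin(180°/32) = 25.09 mm); the cube at (13, -1.5) (footprint 26×13) is included at this height (perimeter 78.00 mm); the r=4.5 cylinder at (4, 6) contributes a regular 32-gon of circumradius 4.5 (perimeter = 2·32·4.500·sin(180°/32) = 28.23 mm); the cube at (13, -3.5) is not intersected at this z (z outside [0.5, 13]); Keeping only the common overlap: at least one operand is absent at this height, so nothing remains; the r=3.5 cylinder at (7.5, 14.5) contributes a regular 32-gon of circumradius 3.5 (perimeter = 2·32·3.500·sin(180°/32) = 21.96 mm); Taking the union: only the r=3.5 cylinder at (7.5, 14.5) is present, so the union is just that shape — boundary = 21.96 mm. Overall, the cross-section is a single solid region. Total boundary length (outer) = 21.96 mm.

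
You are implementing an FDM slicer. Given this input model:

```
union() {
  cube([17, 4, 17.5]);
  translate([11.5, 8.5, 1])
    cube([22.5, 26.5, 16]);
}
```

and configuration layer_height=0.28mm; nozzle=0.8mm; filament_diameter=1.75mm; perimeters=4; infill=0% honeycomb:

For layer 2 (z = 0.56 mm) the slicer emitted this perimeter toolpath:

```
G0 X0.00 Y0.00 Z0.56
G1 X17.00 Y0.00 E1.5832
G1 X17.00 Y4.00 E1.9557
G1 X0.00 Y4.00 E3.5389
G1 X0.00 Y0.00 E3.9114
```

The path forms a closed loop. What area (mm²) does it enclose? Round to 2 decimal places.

Apply the shoelace formula to the sequence of (X, Y) vertices; enclosed area = 68.00 mm².

68.00 mm²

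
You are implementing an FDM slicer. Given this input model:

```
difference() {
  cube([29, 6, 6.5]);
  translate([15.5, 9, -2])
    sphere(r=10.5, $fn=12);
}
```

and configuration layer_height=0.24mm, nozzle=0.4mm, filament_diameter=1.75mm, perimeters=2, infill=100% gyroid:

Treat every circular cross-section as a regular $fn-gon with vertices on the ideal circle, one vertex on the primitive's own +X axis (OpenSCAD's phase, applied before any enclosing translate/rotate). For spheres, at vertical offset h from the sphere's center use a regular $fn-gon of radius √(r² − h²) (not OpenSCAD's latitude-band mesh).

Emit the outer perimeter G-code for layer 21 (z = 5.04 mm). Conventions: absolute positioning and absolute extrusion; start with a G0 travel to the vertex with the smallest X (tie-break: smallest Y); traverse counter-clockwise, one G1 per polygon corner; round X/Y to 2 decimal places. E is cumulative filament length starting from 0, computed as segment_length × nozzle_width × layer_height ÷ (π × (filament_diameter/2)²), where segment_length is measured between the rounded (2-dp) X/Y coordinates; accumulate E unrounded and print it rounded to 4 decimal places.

At z = 5.04 mm: the cube is present — its section is the full 29×6 rectangle; the sphere at (15.5, 9): section is a regular 12-gon, circumradius = √(r²−h²) = √(10.5²−7.04²) = 7.790; After the difference (first − rest): starting from the 29×6 cube, the r=10.5 sphere at (15.5, 9) partially overlaps it — only the 46.70 mm² overlap (of its 182.07 mm²) is removed, clipping the outline — 1 connected region. The outline is a single polygon with 11 vertices. Extrusion per mm of travel: 0.4 × 0.24 / (π × 0.875²) = 0.039912. Accumulating E over each segment gives final E = 2.9542.

G0 X0.00 Y0.00 Z5.04
G1 X29.00 Y0.00 E1.1575
G1 X29.00 Y6.00 E1.3969
G1 X22.49 Y6.00 E1.6568
G1 X22.25 Y5.10 E1.6939
G1 X19.40 Y2.25 E1.8548
G1 X15.50 Y1.21 E2.0159
G1 X11.60 Y2.25 E2.1770
G1 X8.75 Y5.10 E2.3379
G1 X8.51 Y6.00 E2.3750
G1 X0.00 Y6.00 E2.7147
G1 X0.00 Y0.00 E2.9542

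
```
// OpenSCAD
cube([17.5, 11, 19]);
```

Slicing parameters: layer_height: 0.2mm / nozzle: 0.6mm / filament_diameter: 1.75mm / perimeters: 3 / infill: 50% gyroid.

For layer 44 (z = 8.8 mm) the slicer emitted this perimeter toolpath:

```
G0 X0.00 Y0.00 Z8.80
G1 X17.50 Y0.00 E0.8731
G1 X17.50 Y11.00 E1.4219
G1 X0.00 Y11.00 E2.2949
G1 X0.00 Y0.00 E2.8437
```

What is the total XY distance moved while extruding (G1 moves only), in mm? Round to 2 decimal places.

57.00 mm

Sum the Euclidean lengths of each G1 segment: total = 57.00 mm.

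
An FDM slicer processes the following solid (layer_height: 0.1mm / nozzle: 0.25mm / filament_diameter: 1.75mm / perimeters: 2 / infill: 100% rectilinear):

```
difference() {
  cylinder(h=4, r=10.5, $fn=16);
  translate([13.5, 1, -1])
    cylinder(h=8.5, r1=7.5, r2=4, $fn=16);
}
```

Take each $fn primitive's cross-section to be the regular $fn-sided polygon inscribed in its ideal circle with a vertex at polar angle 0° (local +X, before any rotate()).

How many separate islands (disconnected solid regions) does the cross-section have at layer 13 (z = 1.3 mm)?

At z = 1.3 mm: the r=10.5 cylinder contributes a regular 16-gon of circumradius 10.5; the cone at (13.5, 1) contributes a regular 16-gon of circumradius 6.553 (interpolated between r1=7.5 and r2=4 at t=0.271); After the difference (first − rest): starting from the r=10.5 cylinder, the cone at (13.5, 1) partially overlaps it — only the 21.72 mm² overlap (of its 131.46 mm²) is removed, clipping the outline — 1 connected region. Overall, the cross-section is a single solid region. Island count = 1.

1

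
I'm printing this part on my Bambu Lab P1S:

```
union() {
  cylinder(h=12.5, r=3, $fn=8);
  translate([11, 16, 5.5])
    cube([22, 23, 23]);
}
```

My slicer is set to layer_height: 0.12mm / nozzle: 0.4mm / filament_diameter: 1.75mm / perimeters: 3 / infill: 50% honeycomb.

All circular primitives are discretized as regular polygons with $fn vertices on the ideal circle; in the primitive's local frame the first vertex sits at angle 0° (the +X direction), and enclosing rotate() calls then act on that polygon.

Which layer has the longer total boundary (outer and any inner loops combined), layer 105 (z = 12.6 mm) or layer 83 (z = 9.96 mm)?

Layer 105 (z = 12.6): the cylinder is absent (z outside [0, 12.5]); the cube at (11, 16) (footprint 22×23) is included at this height (perimeter 90.00 mm); Combining (union): only the 22×23 cube at (11, 16) is present, so the union is just that shape — boundary = 90.00 mm. So its perimeter = 90.00 mm. Layer 83 (z = 9.96): the cylinder: section is a regular 8-gon, circumradius r=3 (perimeter = 2·8·3.000·sin(180°/8) = 18.37 mm); the cube at (11, 16) is present — its section is the full 22×23 rectangle (perimeter 90.00 mm); Merging all regions: the 2 present regions are separate (no shared area or edge), so areas and boundary lengths simply add and each stays a separate island — boundary = 108.37 mm. So its perimeter = 108.37 mm. Layer 83 is larger (108.37 vs 90.00 mm).

layer 83 (z = 9.96 mm)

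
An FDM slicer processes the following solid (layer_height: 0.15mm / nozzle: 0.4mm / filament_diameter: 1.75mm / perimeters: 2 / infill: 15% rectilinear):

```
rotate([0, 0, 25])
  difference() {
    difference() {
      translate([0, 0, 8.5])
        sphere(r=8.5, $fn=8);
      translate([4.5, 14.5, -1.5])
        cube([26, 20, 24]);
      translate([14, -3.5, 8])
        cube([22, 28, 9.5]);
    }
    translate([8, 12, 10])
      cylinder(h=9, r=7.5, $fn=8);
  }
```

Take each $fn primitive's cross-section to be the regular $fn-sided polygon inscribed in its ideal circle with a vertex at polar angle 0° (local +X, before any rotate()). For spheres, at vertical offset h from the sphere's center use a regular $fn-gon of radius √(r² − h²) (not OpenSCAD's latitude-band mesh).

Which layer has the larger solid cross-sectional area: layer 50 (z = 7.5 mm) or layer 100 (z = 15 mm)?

Layer 50 (z = 7.5): the sphere: section is a regular 8-gon, circumradius = √(r²−h²) = √(8.5²−1²) = 8.441 (area = (8/2)·8.441²·sin(360°/8) = 201.53 mm²); the cube at (4.5, 14.5) is present — its section is the full 26×20 rectangle (area 520.00 mm²); the cube at (14, -3.5) does not reach this height (z outside [8, 17.5]); Subtracting the remaining from the first: starting from the r=8.5 sphere (201.53 mm²), the 26×20 cube at (4.5, 14.5) misses the remaining region (no effect) — area = 201.53 mm²; the cylinder at (8, 12) does not reach this height (z outside [10, 19]); Taking the first minus the rest: none of the subtracted shapes is present at this height, so that combined region is unchanged — area = 201.53 mm²; (rotated 25° about Z; rotation is an isometry so areas/perimeters/island counts are preserved). So its area = 201.53 mm². Layer 100 (z = 15): the r=8.5 sphere contributes a regular 8-gon of circumradius √(8.5²−6.5²) = 5.477 (area = (8/2)·5.477²·sin(360°/8) = 84.85 mm²); the 26×20 cube at (4.5, 14.5) contributes its full rectangle (area 520.00 mm²); the cube at (14, -3.5) (footprint 22×28) is included at this height (area 616.00 mm²); Subtracting the remaining from the first: starting from the r=8.5 sphere (84.85 mm²), the 26×20 cube at (4.5, 14.5) misses the remaining region (no effect); the 22×28 cube at (14, -3.5) misses the remaining region (no effect) — area = 84.85 mm²; the r=7.5 cylinder at (8, 12) contributes a regular 8-gon of circumradius 7.5 (area = (8/2)·7.500²·sin(360°/8) = 159.10 mm²); After the difference (first − rest): starting from that combined region (84.85 mm²), the r=7.5 cylinder at (8, 12) misses the remaining region (no effect) — area = 84.85 mm²; (rotated 25° about Z; rotation is an isometry so areas/perimeters/island counts are preserved). So its area = 84.85 mm². Layer 50 is larger (201.53 vs 84.85 mm²).

layer 50 (z = 7.5 mm)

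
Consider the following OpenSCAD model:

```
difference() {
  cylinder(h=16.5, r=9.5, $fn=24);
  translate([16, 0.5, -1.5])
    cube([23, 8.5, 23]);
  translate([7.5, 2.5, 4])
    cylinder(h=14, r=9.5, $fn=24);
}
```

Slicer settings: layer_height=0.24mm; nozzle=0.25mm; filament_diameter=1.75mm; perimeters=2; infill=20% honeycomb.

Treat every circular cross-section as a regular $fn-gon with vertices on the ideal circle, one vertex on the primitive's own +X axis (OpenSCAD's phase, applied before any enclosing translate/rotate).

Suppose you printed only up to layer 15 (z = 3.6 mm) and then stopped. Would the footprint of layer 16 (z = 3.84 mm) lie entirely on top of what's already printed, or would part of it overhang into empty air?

entirely on top

Compare the two slices. At z = 3.6: the r=9.5 cylinder contributes a regular 24-gon of circumradius 9.5 (area = (24/2)·9.500²·sin(360°/24) = 280.30 mm²); the cube at (16, 0.5) (footprint 23×8.5) is included at this height (area 195.50 mm²); the cylinder at (7.5, 2.5) is absent (z outside [4, 18]); Taking the first minus the rest: starting from the r=9.5 cylinder (280.30 mm²), the 23×8.5 cube at (16, 0.5) misses the remaining region (no effect) — area = 280.30 mm². At z = 3.84: the r=9.5 cylinder gives a regular 24-gon of circumradius 9.5 (constant along its height) (area = (24/2)·9.500²·sin(360°/24) = 280.30 mm²); the cube at (16, 0.5) (footprint 23×8.5) is included at this height (area 195.50 mm²); the cylinder at (7.5, 2.5) does not reach this height (z outside [4, 18]); Taking the first minus the rest: starting from the r=9.5 cylinder (280.30 mm²), the 23×8.5 cube at (16, 0.5) misses the remaining region (no effect) — area = 280.30 mm². Checking containment: the cross-section at z = 3.84 is a subset of the cross-section at z = 3.6.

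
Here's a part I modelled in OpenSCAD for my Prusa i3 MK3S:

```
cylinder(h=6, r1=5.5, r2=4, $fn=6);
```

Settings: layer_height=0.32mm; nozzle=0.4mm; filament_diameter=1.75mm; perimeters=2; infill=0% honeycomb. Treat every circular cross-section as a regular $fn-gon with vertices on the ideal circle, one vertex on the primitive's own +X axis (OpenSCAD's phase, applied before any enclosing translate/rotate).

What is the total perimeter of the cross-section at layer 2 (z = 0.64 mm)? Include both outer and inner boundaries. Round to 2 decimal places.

32.04 mm

At z = 0.64 mm: the cone: at t=0.107 of its height the radius interpolates to r₁+(r₂−r₁)t = 5.340, giving a regular 6-gon of that circumradius (perimeter = 2·6·5.340·sin(180°/6) = 32.04 mm). Overall, the cross-section is a single solid region. Total boundary length (outer) = 32.04 mm.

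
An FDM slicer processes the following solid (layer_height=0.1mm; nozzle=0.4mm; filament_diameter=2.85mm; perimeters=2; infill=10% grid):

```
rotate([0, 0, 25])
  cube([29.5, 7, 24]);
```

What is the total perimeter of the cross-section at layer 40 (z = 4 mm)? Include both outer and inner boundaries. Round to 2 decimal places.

At z = 4 mm: the 29.5×7 cube contributes its full rectangle (perimeter 73.00 mm); (whole slice rotated 25° about Z — lengths, areas and connectivity unchanged). Overall, the cross-section is a single solid region. Total boundary length (outer) = 73.00 mm.

73.00 mm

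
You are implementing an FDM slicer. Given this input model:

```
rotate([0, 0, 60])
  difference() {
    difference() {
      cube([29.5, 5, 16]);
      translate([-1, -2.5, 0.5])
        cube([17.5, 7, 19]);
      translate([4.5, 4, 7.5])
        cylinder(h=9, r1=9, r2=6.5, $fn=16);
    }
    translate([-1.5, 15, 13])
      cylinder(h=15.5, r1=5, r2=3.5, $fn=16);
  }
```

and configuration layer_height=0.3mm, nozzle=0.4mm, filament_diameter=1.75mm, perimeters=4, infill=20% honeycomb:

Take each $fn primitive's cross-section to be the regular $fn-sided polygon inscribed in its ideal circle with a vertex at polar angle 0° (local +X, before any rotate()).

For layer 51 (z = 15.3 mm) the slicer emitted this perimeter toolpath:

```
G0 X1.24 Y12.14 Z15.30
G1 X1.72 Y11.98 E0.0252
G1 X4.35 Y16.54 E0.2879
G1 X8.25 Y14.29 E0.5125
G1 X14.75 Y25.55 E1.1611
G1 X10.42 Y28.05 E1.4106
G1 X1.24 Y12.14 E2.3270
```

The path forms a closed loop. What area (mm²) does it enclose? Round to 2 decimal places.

67.63 mm²

Apply the shoelace formula to the sequence of (X, Y) vertices; enclosed area = 67.63 mm².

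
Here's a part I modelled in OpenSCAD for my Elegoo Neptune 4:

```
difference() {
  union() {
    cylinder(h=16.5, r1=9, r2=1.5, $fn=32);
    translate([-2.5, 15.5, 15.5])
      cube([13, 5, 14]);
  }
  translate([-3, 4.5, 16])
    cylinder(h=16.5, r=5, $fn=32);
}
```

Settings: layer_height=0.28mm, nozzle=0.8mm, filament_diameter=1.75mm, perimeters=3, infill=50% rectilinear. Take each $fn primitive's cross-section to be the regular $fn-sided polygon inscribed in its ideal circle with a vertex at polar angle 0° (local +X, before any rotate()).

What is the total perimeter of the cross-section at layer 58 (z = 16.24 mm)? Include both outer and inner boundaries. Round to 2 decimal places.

At z = 16.24 mm: the cone (r1=9→r2=1.5) has section circumradius 1.618 here — a regular 32-gon (perimeter = 2·32·1.618·sin(180°/32) = 10.15 mm); the 13×5 cube at (-2.5, 15.5) contributes its full rectangle (perimeter 36.00 mm); Merging all regions: the 2 present regions are separate (no shared area or edge), so areas and boundary lengths simply add and each stays a separate island — boundary = 46.15 mm; the r=5 cylinder at (-3, 4.5) gives a regular 32-gon of circumradius 5 (constant along its height) (perimeter = 2·32·5.000·sin(180°/32) = 31.37 mm); After the difference (first − rest): starting from the result so far, the r=5 cylinder at (-3, 4.5) partially overlaps it — only the 2.50 mm² overlap (of its 78.04 mm²) is removed, clipping the outline — boundary = 45.43 mm. Overall, the cross-section has 2 separate islands. Total boundary length (outer) = 45.43 mm.

45.43 mm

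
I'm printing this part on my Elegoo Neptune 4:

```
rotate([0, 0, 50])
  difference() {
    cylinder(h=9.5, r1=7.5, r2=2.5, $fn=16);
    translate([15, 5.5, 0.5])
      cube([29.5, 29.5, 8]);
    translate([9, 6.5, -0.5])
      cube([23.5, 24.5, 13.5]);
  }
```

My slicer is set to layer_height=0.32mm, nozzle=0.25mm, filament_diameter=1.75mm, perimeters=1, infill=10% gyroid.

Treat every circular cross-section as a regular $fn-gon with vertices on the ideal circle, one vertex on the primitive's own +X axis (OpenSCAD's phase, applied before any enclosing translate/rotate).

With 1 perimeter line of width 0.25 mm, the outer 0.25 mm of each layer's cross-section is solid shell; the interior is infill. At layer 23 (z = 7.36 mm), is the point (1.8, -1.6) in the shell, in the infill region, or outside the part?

infill

At z = 7.36 mm: the cone contributes a regular 16-gon of circumradius 3.626 (interpolated between r1=7.5 and r2=2.5 at t=0.775); the cube at (15, 5.5) (footprint 29.5×29.5) is included at this height; the cube at (9, 6.5) is present — its section is the full 23.5×24.5 rectangle; Subtracting the remaining from the first: starting from the cone, the 29.5×29.5 cube at (15, 5.5) misses the remaining region (no effect); the 23.5×24.5 cube at (9, 6.5) misses the remaining region (no effect) — 1 connected region; (whole slice rotated 50° about Z — lengths, areas and connectivity unchanged). Overall, the cross-section is a single solid region. Undo the 50° rotation: the query point maps to (-0.069, -2.407) in the un-rotated model frame. The nearest boundary edge runs (-0.00, -3.63)→(-1.39, -3.35); distance from the point to it = 1.18 mm. The point is inside the cross-section and 1.18 mm from the nearest boundary — more than the 0.25 mm shell width (1 × 0.25), so it's in the infill interior.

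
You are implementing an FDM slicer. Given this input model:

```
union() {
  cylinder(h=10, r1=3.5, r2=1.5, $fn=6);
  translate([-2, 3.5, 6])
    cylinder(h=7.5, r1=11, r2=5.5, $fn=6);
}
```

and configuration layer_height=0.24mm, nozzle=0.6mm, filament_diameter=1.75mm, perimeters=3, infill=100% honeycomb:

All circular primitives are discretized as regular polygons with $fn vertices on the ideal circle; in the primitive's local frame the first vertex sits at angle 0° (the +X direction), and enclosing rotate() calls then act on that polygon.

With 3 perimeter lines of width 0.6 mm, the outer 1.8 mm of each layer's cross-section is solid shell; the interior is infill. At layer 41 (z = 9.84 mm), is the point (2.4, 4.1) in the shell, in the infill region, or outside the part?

At z = 9.84 mm: the cone contributes a regular 6-gon of circumradius 1.532 (interpolated between r1=3.5 and r2=1.5 at t=0.984); the cone at (-2, 3.5) (r1=11→r2=5.5) has section circumradius 8.184 here — a regular 6-gon; Combining (union): the cone lies entirely inside the cone at (-2, 3.5), so the union is just the cone at (-2, 3.5) — 1 connected region. Overall, the cross-section is a single solid region. The nearest boundary edge runs (2.09, 10.59)→(6.18, 3.50); distance from the point to it = 2.98 mm. The point is inside the cross-section and 2.98 mm from the nearest boundary — more than the 1.8 mm shell width (3 × 0.6), so it's in the infill interior.

infill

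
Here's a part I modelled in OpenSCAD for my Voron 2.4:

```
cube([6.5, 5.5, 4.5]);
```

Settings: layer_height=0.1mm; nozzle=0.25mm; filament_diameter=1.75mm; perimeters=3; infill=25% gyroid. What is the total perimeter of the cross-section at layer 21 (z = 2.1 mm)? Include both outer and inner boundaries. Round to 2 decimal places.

At z = 2.1 mm: the cube (footprint 6.5×5.5) is included at this height (perimeter 24.00 mm). Overall, the cross-section is a single solid region. Total boundary length (outer) = 24.00 mm.

24.00 mm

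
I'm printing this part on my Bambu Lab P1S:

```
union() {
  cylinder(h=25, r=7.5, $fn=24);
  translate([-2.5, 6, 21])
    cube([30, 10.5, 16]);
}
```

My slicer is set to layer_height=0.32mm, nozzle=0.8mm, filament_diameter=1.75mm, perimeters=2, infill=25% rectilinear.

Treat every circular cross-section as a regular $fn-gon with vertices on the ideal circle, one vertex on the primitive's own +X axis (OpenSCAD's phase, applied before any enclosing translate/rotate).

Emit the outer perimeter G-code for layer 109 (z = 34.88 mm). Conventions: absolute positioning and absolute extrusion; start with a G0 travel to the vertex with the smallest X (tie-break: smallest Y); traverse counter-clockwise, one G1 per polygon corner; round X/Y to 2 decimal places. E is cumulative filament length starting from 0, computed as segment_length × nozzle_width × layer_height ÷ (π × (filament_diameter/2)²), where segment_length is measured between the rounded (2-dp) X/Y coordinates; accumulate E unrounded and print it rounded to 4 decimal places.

G0 X-2.50 Y6.00 Z34.88
G1 X27.50 Y6.00 E3.1930
G1 X27.50 Y16.50 E4.3105
G1 X-2.50 Y16.50 E7.5035
G1 X-2.50 Y6.00 E8.6210

At z = 34.88 mm: the cylinder is not intersected at this z (z outside [0, 25]); the cube at (-2.5, 6) is present — its section is the full 30×10.5 rectangle; Combining (union): only the 30×10.5 cube at (-2.5, 6) is present, so the union is just that shape — 1 connected region. The outline is a single polygon with 4 vertices. Extrusion per mm of travel: 0.8 × 0.32 / (π × 0.875²) = 0.106432. Accumulating E over each segment gives final E = 8.6210.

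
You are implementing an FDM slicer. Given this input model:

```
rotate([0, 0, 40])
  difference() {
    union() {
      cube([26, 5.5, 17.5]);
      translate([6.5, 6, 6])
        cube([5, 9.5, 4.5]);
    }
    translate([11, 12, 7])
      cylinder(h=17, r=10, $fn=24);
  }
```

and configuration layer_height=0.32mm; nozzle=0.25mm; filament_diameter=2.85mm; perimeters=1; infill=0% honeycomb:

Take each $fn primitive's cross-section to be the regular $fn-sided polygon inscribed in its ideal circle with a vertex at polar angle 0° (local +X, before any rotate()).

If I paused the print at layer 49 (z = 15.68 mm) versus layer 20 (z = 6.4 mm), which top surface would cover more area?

Layer 49 (z = 15.68): the cube (footprint 26×5.5) is included at this height (area 143.00 mm²); the cube at (6.5, 6) does not reach this height (z outside [6, 10.5]); Merging all regions: only the 26×5.5 cube is present, so the union is just that shape — area = 143.00 mm²; the r=10 cylinder at (11, 12) contributes a regular 24-gon of circumradius 10 (area = (24/2)·10.000²·sin(360°/24) = 310.58 mm²); After the difference (first − rest): starting from the result so far (143.00 mm²), the r=10 cylinder at (11, 12) partially overlaps it — only the 35.97 mm² overlap (of its 310.58 mm²) is removed, clipping the outline — area = 107.03 mm²; (whole slice rotated 40° about Z — lengths, areas and connectivity unchanged). So its area = 107.03 mm². Layer 20 (z = 6.4): the cube (footprint 26×5.5) is included at this height (area 143.00 mm²); the 5×9.5 cube at (6.5, 6) contributes its full rectangle (area 47.50 mm²); Merging all regions: the 2 present regions are separate (no shared area or edge), so areas and boundary lengths simply add and each stays a separate island — area = 190.50 mm²; the cylinder at (11, 12) does not reach this height (z outside [7, 24]); Subtracting the remaining from the first: none of the subtracted shapes is present at this height, so that combined region is unchanged — area = 190.50 mm²; (rotated 40° about Z; rotation is an isometry so areas/perimeters/island counts are preserved). So its area = 190.50 mm². Layer 20 is larger (190.50 vs 107.03 mm²).

layer 20 (z = 6.4 mm)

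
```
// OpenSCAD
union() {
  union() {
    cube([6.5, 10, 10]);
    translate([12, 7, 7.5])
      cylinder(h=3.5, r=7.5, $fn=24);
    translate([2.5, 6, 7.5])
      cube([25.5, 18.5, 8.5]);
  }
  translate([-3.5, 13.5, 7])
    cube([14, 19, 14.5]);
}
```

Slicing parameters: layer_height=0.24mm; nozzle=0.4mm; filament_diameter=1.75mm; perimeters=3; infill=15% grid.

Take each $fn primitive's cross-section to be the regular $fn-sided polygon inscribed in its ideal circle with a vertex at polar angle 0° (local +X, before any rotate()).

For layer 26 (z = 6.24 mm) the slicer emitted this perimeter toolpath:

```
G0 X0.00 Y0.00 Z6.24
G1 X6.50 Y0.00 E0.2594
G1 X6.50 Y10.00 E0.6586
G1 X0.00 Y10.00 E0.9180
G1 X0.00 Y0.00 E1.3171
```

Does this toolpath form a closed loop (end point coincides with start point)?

yes

Start point (G0): (0.00, 0.00). End point (last G1): the path returns to the start — closed.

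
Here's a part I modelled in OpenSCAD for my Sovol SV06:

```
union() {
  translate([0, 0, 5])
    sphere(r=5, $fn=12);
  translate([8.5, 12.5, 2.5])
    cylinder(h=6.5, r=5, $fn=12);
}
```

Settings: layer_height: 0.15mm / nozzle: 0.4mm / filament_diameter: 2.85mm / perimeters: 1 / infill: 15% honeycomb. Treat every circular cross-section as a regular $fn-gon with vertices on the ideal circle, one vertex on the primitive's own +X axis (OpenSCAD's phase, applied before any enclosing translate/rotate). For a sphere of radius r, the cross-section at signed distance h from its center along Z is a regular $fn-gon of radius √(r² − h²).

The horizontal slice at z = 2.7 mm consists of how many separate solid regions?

2

At z = 2.7 mm: the r=5 sphere slices to a regular 12-gon of circumradius 4.440 (√(r²−h²) with h=2.3 from center); the r=5 cylinder at (8.5, 12.5) contributes a regular 12-gon of circumradius 5; Taking the union: the 2 present regions are separate (no shared area or edge), so areas and boundary lengths simply add and each stays a separate island — 2 connected regions. The result has 2 disconnected regions.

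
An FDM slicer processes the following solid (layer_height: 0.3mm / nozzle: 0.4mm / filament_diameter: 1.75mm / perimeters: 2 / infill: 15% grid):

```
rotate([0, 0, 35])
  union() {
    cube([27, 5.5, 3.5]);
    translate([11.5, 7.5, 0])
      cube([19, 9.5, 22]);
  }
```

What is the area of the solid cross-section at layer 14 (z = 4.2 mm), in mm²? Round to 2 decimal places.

At z = 4.2 mm: the cube is absent (z outside [0, 3.5]); the cube at (11.5, 7.5) (footprint 19×9.5) is included at this height (area 180.50 mm²); Combining (union): only the 19×9.5 cube at (11.5, 7.5) is present, so the union is just that shape — area = 180.50 mm²; (rotated 35° about Z; rotation is an isometry so areas/perimeters/island counts are preserved). Overall, the cross-section is a single solid region. Net area = 180.50 mm².

180.50 mm²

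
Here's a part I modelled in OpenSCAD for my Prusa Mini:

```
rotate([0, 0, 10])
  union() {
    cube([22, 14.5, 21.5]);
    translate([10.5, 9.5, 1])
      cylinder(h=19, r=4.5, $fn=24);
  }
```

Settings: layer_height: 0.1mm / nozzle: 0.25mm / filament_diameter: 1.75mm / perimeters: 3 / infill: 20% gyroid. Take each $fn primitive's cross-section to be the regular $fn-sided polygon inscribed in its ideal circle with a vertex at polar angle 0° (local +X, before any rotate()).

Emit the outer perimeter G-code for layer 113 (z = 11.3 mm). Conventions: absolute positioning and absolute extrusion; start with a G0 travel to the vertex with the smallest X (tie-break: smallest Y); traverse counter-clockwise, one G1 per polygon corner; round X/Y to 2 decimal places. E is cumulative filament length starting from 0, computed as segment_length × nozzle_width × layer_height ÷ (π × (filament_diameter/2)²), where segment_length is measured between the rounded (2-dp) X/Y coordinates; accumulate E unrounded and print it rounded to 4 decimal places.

At z = 11.3 mm: the cube (footprint 22×14.5) is included at this height; the r=4.5 cylinder at (10.5, 9.5) gives a regular 24-gon of circumradius 4.5 (constant along its height); Taking the union: the r=4.5 cylinder at (10.5, 9.5) lies entirely inside the 22×14.5 cube, so the union is just the 22×14.5 cube — 1 connected region; (rotated 10° about Z; rotation is an isometry so areas/perimeters/island counts are preserved). The outline is a single polygon with 4 vertices. Extrusion per mm of travel: 0.25 × 0.1 / (π × 0.875²) = 0.010394. Accumulating E over each segment gives final E = 0.7588.

G0 X-2.52 Y14.28 Z11.30
G1 X0.00 Y0.00 E0.1507
G1 X21.67 Y3.82 E0.3794
G1 X19.15 Y18.10 E0.5301
G1 X-2.52 Y14.28 E0.7588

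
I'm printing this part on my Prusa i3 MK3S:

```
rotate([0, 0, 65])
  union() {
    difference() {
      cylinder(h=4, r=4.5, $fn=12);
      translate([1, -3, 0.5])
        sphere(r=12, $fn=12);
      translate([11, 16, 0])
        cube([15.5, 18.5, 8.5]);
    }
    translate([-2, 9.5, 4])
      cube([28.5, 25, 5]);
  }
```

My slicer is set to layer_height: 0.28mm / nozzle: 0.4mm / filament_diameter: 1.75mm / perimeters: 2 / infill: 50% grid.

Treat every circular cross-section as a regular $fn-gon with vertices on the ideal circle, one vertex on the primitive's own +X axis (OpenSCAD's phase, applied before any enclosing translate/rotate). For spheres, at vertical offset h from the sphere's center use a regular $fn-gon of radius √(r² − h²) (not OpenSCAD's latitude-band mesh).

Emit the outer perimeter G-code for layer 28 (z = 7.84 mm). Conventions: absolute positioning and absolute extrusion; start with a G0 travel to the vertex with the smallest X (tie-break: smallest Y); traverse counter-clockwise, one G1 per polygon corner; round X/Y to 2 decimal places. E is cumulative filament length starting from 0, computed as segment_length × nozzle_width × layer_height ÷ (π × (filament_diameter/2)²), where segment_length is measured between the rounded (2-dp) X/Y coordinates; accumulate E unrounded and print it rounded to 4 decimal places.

At z = 7.84 mm: the cylinder is not intersected at this z (z outside [0, 4]); the r=12 sphere at (1, -3) contributes a regular 12-gon of circumradius √(12²−7.34²) = 9.493; the cube at (11, 16) (footprint 15.5×18.5) is included at this height; After the difference (first − rest): the first operand is absent here, so nothing remains; the 28.5×25 cube at (-2, 9.5) contributes its full rectangle; Taking the union: only the 28.5×25 cube at (-2, 9.5) is present, so the union is just that shape — 1 connected region; (rotated 65° about Z; rotation is an isometry so areas/perimeters/island counts are preserved). The outline is a single polygon with 4 vertices. Extrusion per mm of travel: 0.4 × 0.28 / (π × 0.875²) = 0.046564. Accumulating E over each segment gives final E = 4.9824.

G0 X-32.11 Y12.77 Z7.84
G1 X-9.46 Y2.20 E1.1639
G1 X2.59 Y28.03 E2.4911
G1 X-20.07 Y38.60 E3.6554
G1 X-32.11 Y12.77 E4.9824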